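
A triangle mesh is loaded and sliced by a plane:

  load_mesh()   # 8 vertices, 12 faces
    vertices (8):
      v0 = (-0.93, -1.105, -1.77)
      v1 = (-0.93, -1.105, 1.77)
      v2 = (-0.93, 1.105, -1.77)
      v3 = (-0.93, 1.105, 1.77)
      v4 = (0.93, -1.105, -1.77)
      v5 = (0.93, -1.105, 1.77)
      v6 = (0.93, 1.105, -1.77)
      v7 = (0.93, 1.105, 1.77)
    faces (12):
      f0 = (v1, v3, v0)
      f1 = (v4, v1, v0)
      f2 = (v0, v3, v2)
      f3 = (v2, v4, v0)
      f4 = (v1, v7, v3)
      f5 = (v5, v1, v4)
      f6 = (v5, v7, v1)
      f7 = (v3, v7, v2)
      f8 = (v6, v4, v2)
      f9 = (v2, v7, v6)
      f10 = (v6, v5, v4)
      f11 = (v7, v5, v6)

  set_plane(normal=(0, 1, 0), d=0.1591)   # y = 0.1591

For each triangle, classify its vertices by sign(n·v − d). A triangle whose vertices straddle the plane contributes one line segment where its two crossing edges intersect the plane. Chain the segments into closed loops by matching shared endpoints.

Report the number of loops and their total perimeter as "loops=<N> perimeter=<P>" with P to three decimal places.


Straddling triangles (8 of 12):
  (v1,v3,v0) [-+-] → (-0.93, 0.1591, 1.77)–(-0.93, 0.1591, 0.254848)  len=1.5152
  (v0,v3,v2) [-++] → (-0.93, 0.1591, 0.254848)–(-0.93, 0.1591, -1.77)  len=2.0248
  (v2,v4,v0) [+--] → (-0.133903, 0.1591, -1.77)–(-0.93, 0.1591, -1.77)  len=0.7961
  (v1,v7,v3) [-++] → (0.133903, 0.1591, 1.77)–(-0.93, 0.1591, 1.77)  len=1.0639
  (v5,v7,v1) [-+-] → (0.93, 0.1591, 1.77)–(0.133903, 0.1591, 1.77)  len=0.7961
  (v6,v4,v2) [+-+] → (0.93, 0.1591, -1.77)–(-0.133903, 0.1591, -1.77)  len=1.0639
  (v6,v5,v4) [+--] → (0.93, 0.1591, -0.254848)–(0.93, 0.1591, -1.77)  len=1.5152
  (v7,v5,v6) [+-+] → (0.93, 0.1591, 1.77)–(0.93, 0.1591, -0.254848)  len=2.0248

Chained into 1 loop(s):
  loop 1: 8 segments, perimeter = 10.8000
Total perimeter = 10.800

loops=1 perimeter=10.800


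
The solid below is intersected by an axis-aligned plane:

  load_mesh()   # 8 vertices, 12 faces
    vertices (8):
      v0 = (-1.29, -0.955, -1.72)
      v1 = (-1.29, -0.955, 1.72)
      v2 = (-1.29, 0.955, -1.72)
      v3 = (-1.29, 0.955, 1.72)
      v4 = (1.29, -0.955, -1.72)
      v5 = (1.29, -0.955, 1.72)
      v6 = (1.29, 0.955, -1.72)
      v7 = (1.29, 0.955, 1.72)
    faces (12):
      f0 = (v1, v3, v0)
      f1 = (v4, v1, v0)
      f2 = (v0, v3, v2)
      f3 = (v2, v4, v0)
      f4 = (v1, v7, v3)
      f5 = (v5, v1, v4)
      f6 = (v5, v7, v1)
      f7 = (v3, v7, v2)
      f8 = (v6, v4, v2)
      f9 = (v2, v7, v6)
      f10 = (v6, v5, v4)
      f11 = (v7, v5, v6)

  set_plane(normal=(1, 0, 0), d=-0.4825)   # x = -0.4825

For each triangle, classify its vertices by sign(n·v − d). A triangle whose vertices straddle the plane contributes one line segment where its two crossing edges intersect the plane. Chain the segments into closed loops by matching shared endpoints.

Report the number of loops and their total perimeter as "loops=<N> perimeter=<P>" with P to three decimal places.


Straddling triangles (8 of 12):
  (v4,v1,v0) [+--] → (-0.4825, -0.955, 0.643333)–(-0.4825, -0.955, -1.72)  len=2.3633
  (v2,v4,v0) [-+-] → (-0.4825, 0.3572, -1.72)–(-0.4825, -0.955, -1.72)  len=1.3122
  (v1,v7,v3) [-+-] → (-0.4825, -0.3572, 1.72)–(-0.4825, 0.955, 1.72)  len=1.3122
  (v5,v1,v4) [+-+] → (-0.4825, -0.955, 1.72)–(-0.4825, -0.955, 0.643333)  len=1.0767
  (v5,v7,v1) [++-] → (-0.4825, -0.3572, 1.72)–(-0.4825, -0.955, 1.72)  len=0.5978
  (v3,v7,v2) [-+-] → (-0.4825, 0.955, 1.72)–(-0.4825, 0.955, -0.643333)  len=2.3633
  (v6,v4,v2) [++-] → (-0.4825, 0.3572, -1.72)–(-0.4825, 0.955, -1.72)  len=0.5978
  (v2,v7,v6) [-++] → (-0.4825, 0.955, -0.643333)–(-0.4825, 0.955, -1.72)  len=1.0767

Chained into 1 loop(s):
  loop 1: 8 segments, perimeter = 10.7000
Total perimeter = 10.700

loops=1 perimeter=10.700


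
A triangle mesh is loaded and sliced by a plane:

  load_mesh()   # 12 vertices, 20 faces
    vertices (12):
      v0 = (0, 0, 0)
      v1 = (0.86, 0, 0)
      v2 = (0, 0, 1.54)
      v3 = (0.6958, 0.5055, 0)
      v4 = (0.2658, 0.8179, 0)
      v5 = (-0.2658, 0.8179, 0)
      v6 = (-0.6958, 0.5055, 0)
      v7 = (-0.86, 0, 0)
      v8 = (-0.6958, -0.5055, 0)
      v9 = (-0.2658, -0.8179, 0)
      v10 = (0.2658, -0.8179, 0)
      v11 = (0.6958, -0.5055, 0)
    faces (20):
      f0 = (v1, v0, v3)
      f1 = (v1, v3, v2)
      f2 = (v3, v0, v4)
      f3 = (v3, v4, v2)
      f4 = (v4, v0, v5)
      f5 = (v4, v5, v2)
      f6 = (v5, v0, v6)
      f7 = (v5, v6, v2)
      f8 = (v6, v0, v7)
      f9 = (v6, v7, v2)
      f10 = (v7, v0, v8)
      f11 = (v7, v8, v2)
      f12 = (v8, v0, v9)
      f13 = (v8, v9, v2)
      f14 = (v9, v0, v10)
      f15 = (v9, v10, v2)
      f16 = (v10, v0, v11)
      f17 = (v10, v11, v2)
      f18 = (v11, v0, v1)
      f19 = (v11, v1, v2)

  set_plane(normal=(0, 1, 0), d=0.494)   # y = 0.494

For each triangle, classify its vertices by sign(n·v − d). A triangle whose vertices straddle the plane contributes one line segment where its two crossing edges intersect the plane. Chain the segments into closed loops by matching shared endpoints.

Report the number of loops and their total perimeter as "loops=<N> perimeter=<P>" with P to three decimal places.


loops=1 perimeter=3.350

Straddling triangles (10 of 20):
  (v1,v0,v3) [--+] → (0.679971, 0.494, 0)–(0.699536, 0.494, 0)  len=0.0196
  (v1,v3,v2) [-+-] → (0.699536, 0.494, 0)–(0.679971, 0.494, 0.0350346)  len=0.0401
  (v3,v0,v4) [+-+] → (0.679971, 0.494, 0)–(0.160539, 0.494, 0)  len=0.5194
  (v3,v4,v2) [++-] → (0.160539, 0.494, 0.609862)–(0.679971, 0.494, 0.0350346)  len=0.7747
  (v4,v0,v5) [+-+] → (0.160539, 0.494, 0)–(-0.160539, 0.494, 0)  len=0.3211
  (v4,v5,v2) [++-] → (-0.160539, 0.494, 0.609862)–(0.160539, 0.494, 0.609862)  len=0.3211
  (v5,v0,v6) [+-+] → (-0.160539, 0.494, 0)–(-0.679971, 0.494, 0)  len=0.5194
  (v5,v6,v2) [++-] → (-0.679971, 0.494, 0.0350346)–(-0.160539, 0.494, 0.609862)  len=0.7747
  (v6,v0,v7) [+--] → (-0.679971, 0.494, 0)–(-0.699536, 0.494, 0)  len=0.0196
  (v6,v7,v2) [+--] → (-0.699536, 0.494, 0)–(-0.679971, 0.494, 0.0350346)  len=0.0401

Chained into 1 loop(s):
  loop 1: 10 segments, perimeter = 3.3499
Total perimeter = 3.350


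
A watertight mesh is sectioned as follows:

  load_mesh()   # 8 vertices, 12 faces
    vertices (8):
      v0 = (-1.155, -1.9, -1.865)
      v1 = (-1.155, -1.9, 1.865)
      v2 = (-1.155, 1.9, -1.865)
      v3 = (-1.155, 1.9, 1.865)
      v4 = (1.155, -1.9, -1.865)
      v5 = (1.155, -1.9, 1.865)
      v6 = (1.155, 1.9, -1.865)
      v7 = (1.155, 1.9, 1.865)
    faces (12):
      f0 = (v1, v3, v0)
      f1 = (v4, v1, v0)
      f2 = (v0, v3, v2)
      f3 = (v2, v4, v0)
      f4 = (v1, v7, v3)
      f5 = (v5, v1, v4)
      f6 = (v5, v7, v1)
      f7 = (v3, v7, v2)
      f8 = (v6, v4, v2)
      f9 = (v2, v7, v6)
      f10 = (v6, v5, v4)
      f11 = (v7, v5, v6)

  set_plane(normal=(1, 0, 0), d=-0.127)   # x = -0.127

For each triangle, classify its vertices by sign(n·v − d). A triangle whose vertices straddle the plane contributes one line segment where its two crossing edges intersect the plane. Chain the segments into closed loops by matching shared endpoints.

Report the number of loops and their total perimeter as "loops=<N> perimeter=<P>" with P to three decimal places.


loops=1 perimeter=15.060

Straddling triangles (8 of 12):
  (v4,v1,v0) [+--] → (-0.127, -1.9, 0.205069)–(-0.127, -1.9, -1.865)  len=2.0701
  (v2,v4,v0) [-+-] → (-0.127, 0.208918, -1.865)–(-0.127, -1.9, -1.865)  len=2.1089
  (v1,v7,v3) [-+-] → (-0.127, -0.208918, 1.865)–(-0.127, 1.9, 1.865)  len=2.1089
  (v5,v1,v4) [+-+] → (-0.127, -1.9, 1.865)–(-0.127, -1.9, 0.205069)  len=1.6599
  (v5,v7,v1) [++-] → (-0.127, -0.208918, 1.865)–(-0.127, -1.9, 1.865)  len=1.6911
  (v3,v7,v2) [-+-] → (-0.127, 1.9, 1.865)–(-0.127, 1.9, -0.205069)  len=2.0701
  (v6,v4,v2) [++-] → (-0.127, 0.208918, -1.865)–(-0.127, 1.9, -1.865)  len=1.6911
  (v2,v7,v6) [-++] → (-0.127, 1.9, -0.205069)–(-0.127, 1.9, -1.865)  len=1.6599

Chained into 1 loop(s):
  loop 1: 8 segments, perimeter = 15.0600
Total perimeter = 15.060


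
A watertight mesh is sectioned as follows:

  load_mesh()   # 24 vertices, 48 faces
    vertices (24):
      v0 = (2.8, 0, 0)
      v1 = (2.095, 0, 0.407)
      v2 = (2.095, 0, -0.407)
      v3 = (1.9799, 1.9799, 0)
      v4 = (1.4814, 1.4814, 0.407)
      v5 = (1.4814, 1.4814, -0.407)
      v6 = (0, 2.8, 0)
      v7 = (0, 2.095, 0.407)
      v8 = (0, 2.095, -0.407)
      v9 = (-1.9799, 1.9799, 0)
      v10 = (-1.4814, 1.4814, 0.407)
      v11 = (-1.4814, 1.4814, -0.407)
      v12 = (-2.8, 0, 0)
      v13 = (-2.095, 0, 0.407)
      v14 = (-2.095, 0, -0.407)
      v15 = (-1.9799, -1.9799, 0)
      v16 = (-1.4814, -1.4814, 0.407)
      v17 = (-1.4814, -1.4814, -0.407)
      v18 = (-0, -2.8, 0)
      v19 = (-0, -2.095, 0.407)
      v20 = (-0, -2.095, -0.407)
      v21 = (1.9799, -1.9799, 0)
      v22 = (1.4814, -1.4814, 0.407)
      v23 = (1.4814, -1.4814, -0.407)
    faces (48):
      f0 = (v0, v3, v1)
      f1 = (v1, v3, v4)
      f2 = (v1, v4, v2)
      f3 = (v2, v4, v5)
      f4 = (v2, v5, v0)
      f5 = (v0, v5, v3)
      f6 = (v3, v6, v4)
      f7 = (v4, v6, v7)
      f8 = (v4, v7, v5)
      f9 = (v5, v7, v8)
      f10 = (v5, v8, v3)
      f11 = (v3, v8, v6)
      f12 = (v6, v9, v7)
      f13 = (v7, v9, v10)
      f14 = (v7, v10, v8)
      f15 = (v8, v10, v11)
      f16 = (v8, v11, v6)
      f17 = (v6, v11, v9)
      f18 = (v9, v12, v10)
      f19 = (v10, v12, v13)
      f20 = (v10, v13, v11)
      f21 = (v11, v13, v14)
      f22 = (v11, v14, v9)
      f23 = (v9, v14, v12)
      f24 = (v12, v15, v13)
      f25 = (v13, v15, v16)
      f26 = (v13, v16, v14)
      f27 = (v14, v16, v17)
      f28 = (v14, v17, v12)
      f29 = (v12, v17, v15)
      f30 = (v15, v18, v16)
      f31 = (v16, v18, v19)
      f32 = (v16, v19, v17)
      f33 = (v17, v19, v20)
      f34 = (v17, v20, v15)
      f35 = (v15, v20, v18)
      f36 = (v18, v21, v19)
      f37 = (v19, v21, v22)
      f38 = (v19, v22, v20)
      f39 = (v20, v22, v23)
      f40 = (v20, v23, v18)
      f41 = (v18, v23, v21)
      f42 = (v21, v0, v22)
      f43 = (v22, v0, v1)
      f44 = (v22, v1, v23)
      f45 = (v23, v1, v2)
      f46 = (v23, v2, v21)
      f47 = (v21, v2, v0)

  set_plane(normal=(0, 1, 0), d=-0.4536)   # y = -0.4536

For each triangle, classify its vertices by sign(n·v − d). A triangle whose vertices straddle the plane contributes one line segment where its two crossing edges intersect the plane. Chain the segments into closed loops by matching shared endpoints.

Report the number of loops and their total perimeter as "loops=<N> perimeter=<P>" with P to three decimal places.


loops=2 perimeter=4.884

Straddling triangles (12 of 48):
  (v12,v15,v13) [+-+] → (-2.61211, -0.4536, 0)–(-2.06863, -0.4536, 0.313755)  len=0.6275
  (v13,v15,v16) [+--] → (-2.06863, -0.4536, 0.313755)–(-1.90712, -0.4536, 0.407)  len=0.1865
  (v13,v16,v14) [+-+] → (-1.90712, -0.4536, 0.407)–(-1.90712, -0.4536, -0.157756)  len=0.5648
  (v14,v16,v17) [+--] → (-1.90712, -0.4536, -0.157756)–(-1.90712, -0.4536, -0.407)  len=0.2492
  (v14,v17,v12) [+-+] → (-1.90712, -0.4536, -0.407)–(-2.39625, -0.4536, -0.124622)  len=0.5648
  (v12,v17,v15) [+--] → (-2.39625, -0.4536, -0.124622)–(-2.61211, -0.4536, 0)  len=0.2493
  (v21,v0,v22) [-+-] → (2.61211, -0.4536, 0)–(2.39625, -0.4536, 0.124622)  len=0.2493
  (v22,v0,v1) [-++] → (2.39625, -0.4536, 0.124622)–(1.90712, -0.4536, 0.407)  len=0.5648
  (v22,v1,v23) [-+-] → (1.90712, -0.4536, 0.407)–(1.90712, -0.4536, 0.157756)  len=0.2492
  (v23,v1,v2) [-++] → (1.90712, -0.4536, 0.157756)–(1.90712, -0.4536, -0.407)  len=0.5648
  (v23,v2,v21) [-+-] → (1.90712, -0.4536, -0.407)–(2.06863, -0.4536, -0.313755)  len=0.1865
  (v21,v2,v0) [-++] → (2.06863, -0.4536, -0.313755)–(2.61211, -0.4536, 0)  len=0.6275

Chained into 2 loop(s):
  loop 1: 6 segments, perimeter = 2.4421
  loop 2: 6 segments, perimeter = 2.4421
Total perimeter = 4.884


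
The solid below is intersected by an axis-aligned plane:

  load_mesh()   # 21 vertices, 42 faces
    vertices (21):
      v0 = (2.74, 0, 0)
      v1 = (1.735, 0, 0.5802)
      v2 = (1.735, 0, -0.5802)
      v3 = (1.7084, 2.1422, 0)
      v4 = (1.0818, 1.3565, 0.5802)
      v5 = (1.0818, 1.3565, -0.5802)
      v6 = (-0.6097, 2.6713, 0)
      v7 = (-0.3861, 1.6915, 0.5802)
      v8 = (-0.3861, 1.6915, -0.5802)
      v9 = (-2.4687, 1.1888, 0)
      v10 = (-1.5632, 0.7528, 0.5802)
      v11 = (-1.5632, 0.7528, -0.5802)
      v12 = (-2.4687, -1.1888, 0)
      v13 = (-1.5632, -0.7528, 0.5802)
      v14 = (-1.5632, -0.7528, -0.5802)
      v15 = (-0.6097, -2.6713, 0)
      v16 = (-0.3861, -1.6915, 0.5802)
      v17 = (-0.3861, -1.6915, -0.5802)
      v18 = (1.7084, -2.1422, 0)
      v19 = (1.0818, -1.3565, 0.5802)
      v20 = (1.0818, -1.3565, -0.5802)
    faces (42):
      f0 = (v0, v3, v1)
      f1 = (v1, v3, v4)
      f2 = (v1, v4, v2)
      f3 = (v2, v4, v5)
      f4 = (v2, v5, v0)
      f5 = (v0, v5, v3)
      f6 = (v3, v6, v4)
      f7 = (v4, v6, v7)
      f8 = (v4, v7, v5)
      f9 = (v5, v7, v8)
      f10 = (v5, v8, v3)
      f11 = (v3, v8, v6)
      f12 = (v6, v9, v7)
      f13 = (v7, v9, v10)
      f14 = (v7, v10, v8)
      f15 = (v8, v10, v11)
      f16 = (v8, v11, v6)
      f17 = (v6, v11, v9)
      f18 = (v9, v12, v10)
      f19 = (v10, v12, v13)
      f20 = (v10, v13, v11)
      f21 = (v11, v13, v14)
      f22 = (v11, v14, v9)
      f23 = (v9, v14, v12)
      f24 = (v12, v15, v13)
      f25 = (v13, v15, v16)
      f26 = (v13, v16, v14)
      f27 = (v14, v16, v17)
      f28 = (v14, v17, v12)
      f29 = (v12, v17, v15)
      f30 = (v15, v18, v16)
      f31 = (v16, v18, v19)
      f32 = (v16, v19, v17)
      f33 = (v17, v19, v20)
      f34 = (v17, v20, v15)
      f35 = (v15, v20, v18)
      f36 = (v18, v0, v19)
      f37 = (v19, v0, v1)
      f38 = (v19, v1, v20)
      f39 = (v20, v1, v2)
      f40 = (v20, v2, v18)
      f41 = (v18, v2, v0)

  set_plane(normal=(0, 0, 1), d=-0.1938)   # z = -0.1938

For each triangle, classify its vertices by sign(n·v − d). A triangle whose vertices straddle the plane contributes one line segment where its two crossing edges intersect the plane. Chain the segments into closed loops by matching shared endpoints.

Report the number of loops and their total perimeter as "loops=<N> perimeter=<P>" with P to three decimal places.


loops=2 perimeter=25.144

Straddling triangles (28 of 42):
  (v1,v4,v2) [++-] → (1.51749, 0.451699, -0.1938)–(1.735, 0, -0.1938)  len=0.5013
  (v2,v4,v5) [-+-] → (1.51749, 0.451699, -0.1938)–(1.0818, 1.3565, -0.1938)  len=1.0042
  (v2,v5,v0) [--+] → (2.18612, 0.453102, -0.1938)–(2.40431, 0, -0.1938)  len=0.5029
  (v0,v5,v3) [+-+] → (2.18612, 0.453102, -0.1938)–(1.4991, 1.87976, -0.1938)  len=1.5835
  (v4,v7,v5) [++-] → (0.593006, 1.46805, -0.1938)–(1.0818, 1.3565, -0.1938)  len=0.5014
  (v5,v7,v8) [-+-] → (0.593006, 1.46805, -0.1938)–(-0.3861, 1.6915, -0.1938)  len=1.0043
  (v5,v8,v3) [--+] → (1.00879, 1.99166, -0.1938)–(1.4991, 1.87976, -0.1938)  len=0.5029
  (v3,v8,v6) [+-+] → (1.00879, 1.99166, -0.1938)–(-0.535013, 2.34402, -0.1938)  len=1.5835
  (v7,v10,v8) [++-] → (-0.778061, 1.37892, -0.1938)–(-0.3861, 1.6915, -0.1938)  len=0.5013
  (v8,v10,v11) [-+-] → (-0.778061, 1.37892, -0.1938)–(-1.5632, 0.7528, -0.1938)  len=1.0042
  (v8,v11,v6) [--+] → (-0.928191, 2.03048, -0.1938)–(-0.535013, 2.34402, -0.1938)  len=0.5029
  (v6,v11,v9) [+-+] → (-0.928191, 2.03048, -0.1938)–(-2.16624, 1.04317, -0.1938)  len=1.5835
  (v10,v13,v11) [++-] → (-1.5632, 0.251452, -0.1938)–(-1.5632, 0.7528, -0.1938)  len=0.5013
  (v11,v13,v14) [-+-] → (-1.5632, 0.251452, -0.1938)–(-1.5632, -0.7528, -0.1938)  len=1.0043
  (v11,v14,v9) [--+] → (-2.16624, 0.540261, -0.1938)–(-2.16624, 1.04317, -0.1938)  len=0.5029
  (v9,v14,v12) [+-+] → (-2.16624, 0.540261, -0.1938)–(-2.16624, -1.04317, -0.1938)  len=1.5834
  (v13,v16,v14) [++-] → (-1.17124, -1.06538, -0.1938)–(-1.5632, -0.7528, -0.1938)  len=0.5013
  (v14,v16,v17) [-+-] → (-1.17124, -1.06538, -0.1938)–(-0.3861, -1.6915, -0.1938)  len=1.0042
  (v14,v17,v12) [--+] → (-1.77306, -1.35671, -0.1938)–(-2.16624, -1.04317, -0.1938)  len=0.5029
  (v12,v17,v15) [+-+] → (-1.77306, -1.35671, -0.1938)–(-0.535013, -2.34402, -0.1938)  len=1.5835
  (v16,v19,v17) [++-] → (0.102694, -1.57995, -0.1938)–(-0.3861, -1.6915, -0.1938)  len=0.5014
  (v17,v19,v20) [-+-] → (0.102694, -1.57995, -0.1938)–(1.0818, -1.3565, -0.1938)  len=1.0043
  (v17,v20,v15) [--+] → (-0.0447005, -2.23213, -0.1938)–(-0.535013, -2.34402, -0.1938)  len=0.5029
  (v15,v20,v18) [+-+] → (-0.0447005, -2.23213, -0.1938)–(1.4991, -1.87976, -0.1938)  len=1.5835
  (v19,v1,v20) [++-] → (1.29931, -0.904801, -0.1938)–(1.0818, -1.3565, -0.1938)  len=0.5013
  (v20,v1,v2) [-+-] → (1.29931, -0.904801, -0.1938)–(1.735, 0, -0.1938)  len=1.0042
  (v20,v2,v18) [--+] → (1.71729, -1.42666, -0.1938)–(1.4991, -1.87976, -0.1938)  len=0.5029
  (v18,v2,v0) [+-+] → (1.71729, -1.42666, -0.1938)–(2.40431, 0, -0.1938)  len=1.5835

Chained into 2 loop(s):
  loop 1: 14 segments, perimeter = 10.5392
  loop 2: 14 segments, perimeter = 14.6047
Total perimeter = 25.144


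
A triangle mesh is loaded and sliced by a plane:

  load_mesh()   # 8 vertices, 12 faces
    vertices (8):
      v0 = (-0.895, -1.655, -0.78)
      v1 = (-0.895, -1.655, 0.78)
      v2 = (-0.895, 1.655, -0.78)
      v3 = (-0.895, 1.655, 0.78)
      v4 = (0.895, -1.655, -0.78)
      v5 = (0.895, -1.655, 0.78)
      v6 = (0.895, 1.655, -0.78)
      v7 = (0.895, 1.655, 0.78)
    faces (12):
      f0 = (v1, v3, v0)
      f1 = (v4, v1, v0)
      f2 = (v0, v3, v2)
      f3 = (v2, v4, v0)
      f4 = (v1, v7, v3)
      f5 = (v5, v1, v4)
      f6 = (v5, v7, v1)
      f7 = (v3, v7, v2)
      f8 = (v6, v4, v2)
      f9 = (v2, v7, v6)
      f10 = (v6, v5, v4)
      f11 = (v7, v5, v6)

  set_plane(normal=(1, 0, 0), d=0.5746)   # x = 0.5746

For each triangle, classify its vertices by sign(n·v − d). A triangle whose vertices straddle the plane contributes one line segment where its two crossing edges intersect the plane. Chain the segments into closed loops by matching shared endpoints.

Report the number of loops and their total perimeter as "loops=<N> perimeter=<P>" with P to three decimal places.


loops=1 perimeter=9.740

Straddling triangles (8 of 12):
  (v4,v1,v0) [+--] → (0.5746, -1.655, -0.500769)–(0.5746, -1.655, -0.78)  len=0.2792
  (v2,v4,v0) [-+-] → (0.5746, -1.06253, -0.78)–(0.5746, -1.655, -0.78)  len=0.5925
  (v1,v7,v3) [-+-] → (0.5746, 1.06253, 0.78)–(0.5746, 1.655, 0.78)  len=0.5925
  (v5,v1,v4) [+-+] → (0.5746, -1.655, 0.78)–(0.5746, -1.655, -0.500769)  len=1.2808
  (v5,v7,v1) [++-] → (0.5746, 1.06253, 0.78)–(0.5746, -1.655, 0.78)  len=2.7175
  (v3,v7,v2) [-+-] → (0.5746, 1.655, 0.78)–(0.5746, 1.655, 0.500769)  len=0.2792
  (v6,v4,v2) [++-] → (0.5746, -1.06253, -0.78)–(0.5746, 1.655, -0.78)  len=2.7175
  (v2,v7,v6) [-++] → (0.5746, 1.655, 0.500769)–(0.5746, 1.655, -0.78)  len=1.2808

Chained into 1 loop(s):
  loop 1: 8 segments, perimeter = 9.7400
Total perimeter = 9.740


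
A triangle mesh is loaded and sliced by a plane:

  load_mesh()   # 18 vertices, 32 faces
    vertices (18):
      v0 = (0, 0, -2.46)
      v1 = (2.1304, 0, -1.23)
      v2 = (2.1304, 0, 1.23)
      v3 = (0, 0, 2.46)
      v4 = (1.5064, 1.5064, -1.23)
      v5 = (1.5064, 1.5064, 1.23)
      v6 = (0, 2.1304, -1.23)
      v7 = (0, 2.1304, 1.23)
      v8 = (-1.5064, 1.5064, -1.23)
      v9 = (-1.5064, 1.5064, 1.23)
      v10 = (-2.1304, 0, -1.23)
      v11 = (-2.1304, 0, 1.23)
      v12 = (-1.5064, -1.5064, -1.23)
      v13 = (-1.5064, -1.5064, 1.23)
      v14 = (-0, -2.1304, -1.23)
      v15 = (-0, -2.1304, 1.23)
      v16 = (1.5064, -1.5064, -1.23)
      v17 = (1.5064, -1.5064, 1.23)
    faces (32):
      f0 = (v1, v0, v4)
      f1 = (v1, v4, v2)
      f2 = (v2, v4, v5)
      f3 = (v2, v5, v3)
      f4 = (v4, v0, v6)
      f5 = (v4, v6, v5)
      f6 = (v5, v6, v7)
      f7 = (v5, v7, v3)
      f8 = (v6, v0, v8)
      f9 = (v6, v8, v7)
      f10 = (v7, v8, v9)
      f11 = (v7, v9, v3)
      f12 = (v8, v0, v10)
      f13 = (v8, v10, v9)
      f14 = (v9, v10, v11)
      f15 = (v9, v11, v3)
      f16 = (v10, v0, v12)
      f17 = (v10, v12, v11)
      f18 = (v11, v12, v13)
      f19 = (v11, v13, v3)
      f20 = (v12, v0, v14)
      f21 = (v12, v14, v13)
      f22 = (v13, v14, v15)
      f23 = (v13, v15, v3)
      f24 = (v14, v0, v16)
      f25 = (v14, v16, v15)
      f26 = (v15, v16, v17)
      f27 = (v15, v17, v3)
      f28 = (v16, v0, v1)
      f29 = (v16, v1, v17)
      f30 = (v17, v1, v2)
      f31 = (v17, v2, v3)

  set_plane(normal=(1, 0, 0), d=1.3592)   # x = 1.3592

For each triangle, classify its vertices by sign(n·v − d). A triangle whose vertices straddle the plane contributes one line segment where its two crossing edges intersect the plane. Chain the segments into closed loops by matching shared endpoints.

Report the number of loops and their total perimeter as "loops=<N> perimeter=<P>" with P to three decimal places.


loops=1 perimeter=11.472

Straddling triangles (12 of 32):
  (v1,v0,v4) [+-+] → (1.3592, 0, -1.67526)–(1.3592, 1.3592, -1.35019)  len=1.3975
  (v2,v5,v3) [++-] → (1.3592, 1.3592, 1.35019)–(1.3592, 0, 1.67526)  len=1.3975
  (v4,v0,v6) [+--] → (1.3592, 1.3592, -1.35019)–(1.3592, 1.56738, -1.23)  len=0.2404
  (v4,v6,v5) [+-+] → (1.3592, 1.56738, -1.23)–(1.3592, 1.56738, 0.989618)  len=2.2196
  (v5,v6,v7) [+--] → (1.3592, 1.56738, 0.989618)–(1.3592, 1.56738, 1.23)  len=0.2404
  (v5,v7,v3) [+--] → (1.3592, 1.56738, 1.23)–(1.3592, 1.3592, 1.35019)  len=0.2404
  (v14,v0,v16) [--+] → (1.3592, -1.3592, -1.35019)–(1.3592, -1.56738, -1.23)  len=0.2404
  (v14,v16,v15) [-+-] → (1.3592, -1.56738, -1.23)–(1.3592, -1.56738, -0.989618)  len=0.2404
  (v15,v16,v17) [-++] → (1.3592, -1.56738, -0.989618)–(1.3592, -1.56738, 1.23)  len=2.2196
  (v15,v17,v3) [-+-] → (1.3592, -1.56738, 1.23)–(1.3592, -1.3592, 1.35019)  len=0.2404
  (v16,v0,v1) [+-+] → (1.3592, -1.3592, -1.35019)–(1.3592, 0, -1.67526)  len=1.3975
  (v17,v2,v3) [++-] → (1.3592, 0, 1.67526)–(1.3592, -1.3592, 1.35019)  len=1.3975

Chained into 1 loop(s):
  loop 1: 12 segments, perimeter = 11.4716
Total perimeter = 11.472


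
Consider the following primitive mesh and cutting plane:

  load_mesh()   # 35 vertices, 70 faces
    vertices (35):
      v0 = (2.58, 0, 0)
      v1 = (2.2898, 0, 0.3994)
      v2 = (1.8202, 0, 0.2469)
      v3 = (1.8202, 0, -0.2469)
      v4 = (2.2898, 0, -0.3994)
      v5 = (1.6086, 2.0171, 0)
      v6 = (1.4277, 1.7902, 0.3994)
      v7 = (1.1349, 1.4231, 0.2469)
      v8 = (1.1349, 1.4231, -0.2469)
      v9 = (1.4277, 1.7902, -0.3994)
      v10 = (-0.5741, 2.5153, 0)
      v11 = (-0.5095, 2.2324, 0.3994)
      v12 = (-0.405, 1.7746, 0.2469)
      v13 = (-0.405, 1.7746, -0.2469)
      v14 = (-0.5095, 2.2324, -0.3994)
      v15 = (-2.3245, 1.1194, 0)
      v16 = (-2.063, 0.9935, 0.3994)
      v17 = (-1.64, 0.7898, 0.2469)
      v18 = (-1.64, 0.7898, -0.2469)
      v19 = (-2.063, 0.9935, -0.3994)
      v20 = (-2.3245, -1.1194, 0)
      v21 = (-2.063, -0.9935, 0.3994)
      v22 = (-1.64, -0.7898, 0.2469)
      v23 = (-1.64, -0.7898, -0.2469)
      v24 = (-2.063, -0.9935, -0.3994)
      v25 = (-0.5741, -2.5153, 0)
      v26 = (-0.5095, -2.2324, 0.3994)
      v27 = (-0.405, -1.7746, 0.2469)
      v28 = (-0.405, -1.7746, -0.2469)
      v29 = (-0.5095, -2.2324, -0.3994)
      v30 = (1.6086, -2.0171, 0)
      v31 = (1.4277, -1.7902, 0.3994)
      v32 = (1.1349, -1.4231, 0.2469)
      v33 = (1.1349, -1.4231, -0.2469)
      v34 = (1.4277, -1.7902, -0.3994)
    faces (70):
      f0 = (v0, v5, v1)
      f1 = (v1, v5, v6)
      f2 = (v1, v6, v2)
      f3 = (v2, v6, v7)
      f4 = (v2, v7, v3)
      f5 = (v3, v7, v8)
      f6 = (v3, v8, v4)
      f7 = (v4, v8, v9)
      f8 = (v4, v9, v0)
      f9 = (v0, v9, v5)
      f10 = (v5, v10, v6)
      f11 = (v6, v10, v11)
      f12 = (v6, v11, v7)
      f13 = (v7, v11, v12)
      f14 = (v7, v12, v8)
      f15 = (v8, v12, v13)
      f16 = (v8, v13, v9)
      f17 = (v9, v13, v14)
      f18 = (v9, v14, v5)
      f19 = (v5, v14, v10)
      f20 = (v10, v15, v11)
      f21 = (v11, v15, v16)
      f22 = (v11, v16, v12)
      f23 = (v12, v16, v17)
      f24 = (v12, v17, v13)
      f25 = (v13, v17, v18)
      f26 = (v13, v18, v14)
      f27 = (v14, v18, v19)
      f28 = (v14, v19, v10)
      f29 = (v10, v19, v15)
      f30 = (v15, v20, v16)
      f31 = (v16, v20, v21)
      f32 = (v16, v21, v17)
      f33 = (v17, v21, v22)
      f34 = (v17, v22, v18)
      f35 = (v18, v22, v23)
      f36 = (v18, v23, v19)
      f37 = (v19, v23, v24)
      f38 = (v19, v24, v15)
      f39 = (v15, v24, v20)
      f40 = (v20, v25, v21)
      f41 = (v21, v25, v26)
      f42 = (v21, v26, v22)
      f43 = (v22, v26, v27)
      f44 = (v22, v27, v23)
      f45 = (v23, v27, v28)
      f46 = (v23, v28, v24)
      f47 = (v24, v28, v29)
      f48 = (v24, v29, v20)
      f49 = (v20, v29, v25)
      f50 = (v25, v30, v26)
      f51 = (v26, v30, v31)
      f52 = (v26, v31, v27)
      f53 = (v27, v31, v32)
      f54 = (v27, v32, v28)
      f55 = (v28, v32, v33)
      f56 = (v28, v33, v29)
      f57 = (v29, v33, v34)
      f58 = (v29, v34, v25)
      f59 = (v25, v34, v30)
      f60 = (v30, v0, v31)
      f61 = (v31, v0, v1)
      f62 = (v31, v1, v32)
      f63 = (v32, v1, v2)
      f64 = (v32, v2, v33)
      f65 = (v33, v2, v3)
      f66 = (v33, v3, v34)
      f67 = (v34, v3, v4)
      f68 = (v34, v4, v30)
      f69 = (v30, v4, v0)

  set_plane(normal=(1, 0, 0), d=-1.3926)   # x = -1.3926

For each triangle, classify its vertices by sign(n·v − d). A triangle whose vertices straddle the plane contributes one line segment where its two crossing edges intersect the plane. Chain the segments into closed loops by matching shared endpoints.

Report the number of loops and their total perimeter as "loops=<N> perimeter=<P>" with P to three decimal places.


loops=2 perimeter=5.320

Straddling triangles (20 of 70):
  (v10,v15,v11) [+-+] → (-1.3926, 1.86257, 0)–(-1.3926, 1.69086, 0.205069)  len=0.2675
  (v11,v15,v16) [+--] → (-1.3926, 1.69086, 0.205069)–(-1.3926, 1.52814, 0.3994)  len=0.2535
  (v11,v16,v12) [+-+] → (-1.3926, 1.52814, 0.3994)–(-1.3926, 1.30933, 0.337738)  len=0.2273
  (v12,v16,v17) [+--] → (-1.3926, 1.30933, 0.337738)–(-1.3926, 0.987079, 0.2469)  len=0.3348
  (v12,v17,v13) [+-+] → (-1.3926, 0.987079, 0.2469)–(-1.3926, 0.987079, 0.14798)  len=0.0989
  (v13,v17,v18) [+--] → (-1.3926, 0.987079, 0.14798)–(-1.3926, 0.987079, -0.2469)  len=0.3949
  (v13,v18,v14) [+-+] → (-1.3926, 0.987079, -0.2469)–(-1.3926, 1.1055, -0.280273)  len=0.1230
  (v14,v18,v19) [+--] → (-1.3926, 1.1055, -0.280273)–(-1.3926, 1.52814, -0.3994)  len=0.4391
  (v14,v19,v10) [+-+] → (-1.3926, 1.52814, -0.3994)–(-1.3926, 1.67871, -0.219564)  len=0.2346
  (v10,v19,v15) [+--] → (-1.3926, 1.67871, -0.219564)–(-1.3926, 1.86257, 0)  len=0.2864
  (v20,v25,v21) [-+-] → (-1.3926, -1.86257, 0)–(-1.3926, -1.67871, 0.219564)  len=0.2864
  (v21,v25,v26) [-++] → (-1.3926, -1.67871, 0.219564)–(-1.3926, -1.52814, 0.3994)  len=0.2346
  (v21,v26,v22) [-+-] → (-1.3926, -1.52814, 0.3994)–(-1.3926, -1.1055, 0.280273)  len=0.4391
  (v22,v26,v27) [-++] → (-1.3926, -1.1055, 0.280273)–(-1.3926, -0.987079, 0.2469)  len=0.1230
  (v22,v27,v23) [-+-] → (-1.3926, -0.987079, 0.2469)–(-1.3926, -0.987079, -0.14798)  len=0.3949
  (v23,v27,v28) [-++] → (-1.3926, -0.987079, -0.14798)–(-1.3926, -0.987079, -0.2469)  len=0.0989
  (v23,v28,v24) [-+-] → (-1.3926, -0.987079, -0.2469)–(-1.3926, -1.30933, -0.337738)  len=0.3348
  (v24,v28,v29) [-++] → (-1.3926, -1.30933, -0.337738)–(-1.3926, -1.52814, -0.3994)  len=0.2273
  (v24,v29,v20) [-+-] → (-1.3926, -1.52814, -0.3994)–(-1.3926, -1.69086, -0.205069)  len=0.2535
  (v20,v29,v25) [-++] → (-1.3926, -1.69086, -0.205069)–(-1.3926, -1.86257, 0)  len=0.2675

Chained into 2 loop(s):
  loop 1: 10 segments, perimeter = 2.6599
  loop 2: 10 segments, perimeter = 2.6599
Total perimeter = 5.320


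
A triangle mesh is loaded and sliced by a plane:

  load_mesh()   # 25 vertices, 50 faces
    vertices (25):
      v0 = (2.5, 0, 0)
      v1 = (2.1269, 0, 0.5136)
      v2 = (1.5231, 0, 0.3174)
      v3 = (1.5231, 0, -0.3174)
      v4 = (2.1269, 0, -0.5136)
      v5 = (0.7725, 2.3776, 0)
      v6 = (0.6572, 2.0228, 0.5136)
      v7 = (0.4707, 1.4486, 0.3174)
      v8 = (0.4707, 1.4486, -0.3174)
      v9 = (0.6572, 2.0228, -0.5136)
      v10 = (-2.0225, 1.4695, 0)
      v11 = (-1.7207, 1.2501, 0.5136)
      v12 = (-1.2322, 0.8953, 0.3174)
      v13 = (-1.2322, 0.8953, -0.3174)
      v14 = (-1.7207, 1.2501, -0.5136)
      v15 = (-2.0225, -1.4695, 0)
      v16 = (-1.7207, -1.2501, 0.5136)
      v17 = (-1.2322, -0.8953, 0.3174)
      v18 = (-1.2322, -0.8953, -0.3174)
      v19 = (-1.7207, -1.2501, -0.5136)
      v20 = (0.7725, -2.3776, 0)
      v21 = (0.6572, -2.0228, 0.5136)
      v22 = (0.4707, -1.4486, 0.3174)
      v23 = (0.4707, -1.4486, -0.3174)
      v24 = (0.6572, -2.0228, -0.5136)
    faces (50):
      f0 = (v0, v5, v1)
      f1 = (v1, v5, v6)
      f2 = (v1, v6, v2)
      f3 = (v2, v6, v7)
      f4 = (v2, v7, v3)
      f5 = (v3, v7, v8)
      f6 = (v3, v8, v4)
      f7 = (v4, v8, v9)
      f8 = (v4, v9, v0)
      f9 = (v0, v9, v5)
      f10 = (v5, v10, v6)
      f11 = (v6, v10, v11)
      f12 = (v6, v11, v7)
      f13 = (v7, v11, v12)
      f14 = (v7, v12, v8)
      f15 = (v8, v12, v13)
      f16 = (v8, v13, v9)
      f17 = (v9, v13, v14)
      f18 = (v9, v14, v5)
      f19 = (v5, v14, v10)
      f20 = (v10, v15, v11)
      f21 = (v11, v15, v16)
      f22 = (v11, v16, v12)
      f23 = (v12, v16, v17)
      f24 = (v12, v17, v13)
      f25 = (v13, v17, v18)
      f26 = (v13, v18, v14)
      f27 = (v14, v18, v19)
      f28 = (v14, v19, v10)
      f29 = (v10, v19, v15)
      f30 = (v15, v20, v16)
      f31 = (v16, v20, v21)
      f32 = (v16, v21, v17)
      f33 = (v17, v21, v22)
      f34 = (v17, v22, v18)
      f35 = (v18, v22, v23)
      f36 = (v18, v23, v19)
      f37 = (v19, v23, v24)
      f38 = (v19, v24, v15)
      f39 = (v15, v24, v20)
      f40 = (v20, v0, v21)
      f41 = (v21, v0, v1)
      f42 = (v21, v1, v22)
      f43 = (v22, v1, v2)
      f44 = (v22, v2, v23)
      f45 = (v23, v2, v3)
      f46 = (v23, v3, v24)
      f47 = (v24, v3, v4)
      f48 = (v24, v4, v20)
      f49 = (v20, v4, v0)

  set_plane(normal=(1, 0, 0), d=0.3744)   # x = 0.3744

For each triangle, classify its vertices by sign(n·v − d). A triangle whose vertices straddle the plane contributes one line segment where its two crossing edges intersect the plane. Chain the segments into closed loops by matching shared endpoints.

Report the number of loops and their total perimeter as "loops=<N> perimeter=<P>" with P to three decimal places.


loops=2 perimeter=5.884

Straddling triangles (20 of 50):
  (v5,v10,v6) [+-+] → (0.3744, 2.24826, 0)–(0.3744, 1.96441, 0.459398)  len=0.5400
  (v6,v10,v11) [+--] → (0.3744, 1.96441, 0.459398)–(0.3744, 1.9309, 0.5136)  len=0.0637
  (v6,v11,v7) [+-+] → (0.3744, 1.9309, 0.5136)–(0.3744, 1.43988, 0.326022)  len=0.5256
  (v7,v11,v12) [+--] → (0.3744, 1.43988, 0.326022)–(0.3744, 1.41731, 0.3174)  len=0.0242
  (v7,v12,v8) [+-+] → (0.3744, 1.41731, 0.3174)–(0.3744, 1.41731, -0.281502)  len=0.5989
  (v8,v12,v13) [+--] → (0.3744, 1.41731, -0.281502)–(0.3744, 1.41731, -0.3174)  len=0.0359
  (v8,v13,v9) [+-+] → (0.3744, 1.41731, -0.3174)–(0.3744, 1.85404, -0.484233)  len=0.4675
  (v9,v13,v14) [+--] → (0.3744, 1.85404, -0.484233)–(0.3744, 1.9309, -0.5136)  len=0.0823
  (v9,v14,v5) [+-+] → (0.3744, 1.9309, -0.5136)–(0.3744, 2.19757, -0.0820087)  len=0.5073
  (v5,v14,v10) [+--] → (0.3744, 2.19757, -0.0820087)–(0.3744, 2.24826, 0)  len=0.0964
  (v15,v20,v16) [-+-] → (0.3744, -2.24826, 0)–(0.3744, -2.19757, 0.0820087)  len=0.0964
  (v16,v20,v21) [-++] → (0.3744, -2.19757, 0.0820087)–(0.3744, -1.9309, 0.5136)  len=0.5073
  (v16,v21,v17) [-+-] → (0.3744, -1.9309, 0.5136)–(0.3744, -1.85404, 0.484233)  len=0.0823
  (v17,v21,v22) [-++] → (0.3744, -1.85404, 0.484233)–(0.3744, -1.41731, 0.3174)  len=0.4675
  (v17,v22,v18) [-+-] → (0.3744, -1.41731, 0.3174)–(0.3744, -1.41731, 0.281502)  len=0.0359
  (v18,v22,v23) [-++] → (0.3744, -1.41731, 0.281502)–(0.3744, -1.41731, -0.3174)  len=0.5989
  (v18,v23,v19) [-+-] → (0.3744, -1.41731, -0.3174)–(0.3744, -1.43988, -0.326022)  len=0.0242
  (v19,v23,v24) [-++] → (0.3744, -1.43988, -0.326022)–(0.3744, -1.9309, -0.5136)  len=0.5256
  (v19,v24,v15) [-+-] → (0.3744, -1.9309, -0.5136)–(0.3744, -1.96441, -0.459398)  len=0.0637
  (v15,v24,v20) [-++] → (0.3744, -1.96441, -0.459398)–(0.3744, -2.24826, 0)  len=0.5400

Chained into 2 loop(s):
  loop 1: 10 segments, perimeter = 2.9419
  loop 2: 10 segments, perimeter = 2.9419
Total perimeter = 5.884


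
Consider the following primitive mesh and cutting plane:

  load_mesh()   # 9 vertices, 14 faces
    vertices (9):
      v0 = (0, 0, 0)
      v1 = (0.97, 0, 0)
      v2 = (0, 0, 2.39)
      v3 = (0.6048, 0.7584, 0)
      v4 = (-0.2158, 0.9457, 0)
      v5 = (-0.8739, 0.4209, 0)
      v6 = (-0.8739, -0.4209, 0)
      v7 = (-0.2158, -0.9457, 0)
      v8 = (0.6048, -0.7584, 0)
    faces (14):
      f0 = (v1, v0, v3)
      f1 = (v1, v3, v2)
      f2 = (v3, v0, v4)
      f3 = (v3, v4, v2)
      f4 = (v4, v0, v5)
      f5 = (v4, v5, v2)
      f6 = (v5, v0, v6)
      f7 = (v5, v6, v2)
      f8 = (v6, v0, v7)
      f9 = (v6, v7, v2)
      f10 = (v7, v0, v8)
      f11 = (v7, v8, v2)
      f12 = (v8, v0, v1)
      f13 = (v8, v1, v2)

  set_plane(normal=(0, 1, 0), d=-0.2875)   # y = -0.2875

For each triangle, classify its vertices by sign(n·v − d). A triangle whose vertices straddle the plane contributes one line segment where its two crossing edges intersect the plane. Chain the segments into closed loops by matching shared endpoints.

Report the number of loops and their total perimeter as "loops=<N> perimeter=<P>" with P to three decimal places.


Straddling triangles (8 of 14):
  (v5,v0,v6) [++-] → (-0.596926, -0.2875, 0)–(-0.8739, -0.2875, 0)  len=0.2770
  (v5,v6,v2) [+-+] → (-0.8739, -0.2875, 0)–(-0.596926, -0.2875, 0.757486)  len=0.8065
  (v6,v0,v7) [-+-] → (-0.596926, -0.2875, 0)–(-0.0656048, -0.2875, 0)  len=0.5313
  (v6,v7,v2) [--+] → (-0.0656048, -0.2875, 1.66342)–(-0.596926, -0.2875, 0.757486)  len=1.0502
  (v7,v0,v8) [-+-] → (-0.0656048, -0.2875, 0)–(0.229272, -0.2875, 0)  len=0.2949
  (v7,v8,v2) [--+] → (0.229272, -0.2875, 1.48398)–(-0.0656048, -0.2875, 1.66342)  len=0.3452
  (v8,v0,v1) [-++] → (0.229272, -0.2875, 0)–(0.831557, -0.2875, 0)  len=0.6023
  (v8,v1,v2) [-++] → (0.831557, -0.2875, 0)–(0.229272, -0.2875, 1.48398)  len=1.6015

Chained into 1 loop(s):
  loop 1: 8 segments, perimeter = 5.5090
Total perimeter = 5.509

loops=1 perimeter=5.509


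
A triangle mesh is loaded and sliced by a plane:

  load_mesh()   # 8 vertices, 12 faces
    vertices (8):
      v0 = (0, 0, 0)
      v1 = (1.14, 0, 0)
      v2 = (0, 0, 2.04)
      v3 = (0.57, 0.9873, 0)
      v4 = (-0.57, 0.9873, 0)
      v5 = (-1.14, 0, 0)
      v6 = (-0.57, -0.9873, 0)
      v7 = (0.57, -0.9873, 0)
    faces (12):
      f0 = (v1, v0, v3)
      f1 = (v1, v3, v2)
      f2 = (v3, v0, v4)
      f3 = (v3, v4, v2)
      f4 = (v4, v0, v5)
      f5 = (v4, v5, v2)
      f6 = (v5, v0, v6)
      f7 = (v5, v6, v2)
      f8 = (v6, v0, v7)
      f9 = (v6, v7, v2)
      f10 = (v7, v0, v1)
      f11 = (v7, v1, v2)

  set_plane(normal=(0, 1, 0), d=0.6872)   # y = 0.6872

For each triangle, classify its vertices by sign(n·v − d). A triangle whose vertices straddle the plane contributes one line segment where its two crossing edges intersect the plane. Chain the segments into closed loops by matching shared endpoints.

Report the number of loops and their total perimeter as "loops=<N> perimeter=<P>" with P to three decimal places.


Straddling triangles (6 of 12):
  (v1,v0,v3) [--+] → (0.396743, 0.6872, 0)–(0.743257, 0.6872, 0)  len=0.3465
  (v1,v3,v2) [-+-] → (0.743257, 0.6872, 0)–(0.396743, 0.6872, 0.620079)  len=0.7103
  (v3,v0,v4) [+-+] → (0.396743, 0.6872, 0)–(-0.396743, 0.6872, 0)  len=0.7935
  (v3,v4,v2) [++-] → (-0.396743, 0.6872, 0.620079)–(0.396743, 0.6872, 0.620079)  len=0.7935
  (v4,v0,v5) [+--] → (-0.396743, 0.6872, 0)–(-0.743257, 0.6872, 0)  len=0.3465
  (v4,v5,v2) [+--] → (-0.743257, 0.6872, 0)–(-0.396743, 0.6872, 0.620079)  len=0.7103

Chained into 1 loop(s):
  loop 1: 6 segments, perimeter = 3.7007
Total perimeter = 3.701

loops=1 perimeter=3.701


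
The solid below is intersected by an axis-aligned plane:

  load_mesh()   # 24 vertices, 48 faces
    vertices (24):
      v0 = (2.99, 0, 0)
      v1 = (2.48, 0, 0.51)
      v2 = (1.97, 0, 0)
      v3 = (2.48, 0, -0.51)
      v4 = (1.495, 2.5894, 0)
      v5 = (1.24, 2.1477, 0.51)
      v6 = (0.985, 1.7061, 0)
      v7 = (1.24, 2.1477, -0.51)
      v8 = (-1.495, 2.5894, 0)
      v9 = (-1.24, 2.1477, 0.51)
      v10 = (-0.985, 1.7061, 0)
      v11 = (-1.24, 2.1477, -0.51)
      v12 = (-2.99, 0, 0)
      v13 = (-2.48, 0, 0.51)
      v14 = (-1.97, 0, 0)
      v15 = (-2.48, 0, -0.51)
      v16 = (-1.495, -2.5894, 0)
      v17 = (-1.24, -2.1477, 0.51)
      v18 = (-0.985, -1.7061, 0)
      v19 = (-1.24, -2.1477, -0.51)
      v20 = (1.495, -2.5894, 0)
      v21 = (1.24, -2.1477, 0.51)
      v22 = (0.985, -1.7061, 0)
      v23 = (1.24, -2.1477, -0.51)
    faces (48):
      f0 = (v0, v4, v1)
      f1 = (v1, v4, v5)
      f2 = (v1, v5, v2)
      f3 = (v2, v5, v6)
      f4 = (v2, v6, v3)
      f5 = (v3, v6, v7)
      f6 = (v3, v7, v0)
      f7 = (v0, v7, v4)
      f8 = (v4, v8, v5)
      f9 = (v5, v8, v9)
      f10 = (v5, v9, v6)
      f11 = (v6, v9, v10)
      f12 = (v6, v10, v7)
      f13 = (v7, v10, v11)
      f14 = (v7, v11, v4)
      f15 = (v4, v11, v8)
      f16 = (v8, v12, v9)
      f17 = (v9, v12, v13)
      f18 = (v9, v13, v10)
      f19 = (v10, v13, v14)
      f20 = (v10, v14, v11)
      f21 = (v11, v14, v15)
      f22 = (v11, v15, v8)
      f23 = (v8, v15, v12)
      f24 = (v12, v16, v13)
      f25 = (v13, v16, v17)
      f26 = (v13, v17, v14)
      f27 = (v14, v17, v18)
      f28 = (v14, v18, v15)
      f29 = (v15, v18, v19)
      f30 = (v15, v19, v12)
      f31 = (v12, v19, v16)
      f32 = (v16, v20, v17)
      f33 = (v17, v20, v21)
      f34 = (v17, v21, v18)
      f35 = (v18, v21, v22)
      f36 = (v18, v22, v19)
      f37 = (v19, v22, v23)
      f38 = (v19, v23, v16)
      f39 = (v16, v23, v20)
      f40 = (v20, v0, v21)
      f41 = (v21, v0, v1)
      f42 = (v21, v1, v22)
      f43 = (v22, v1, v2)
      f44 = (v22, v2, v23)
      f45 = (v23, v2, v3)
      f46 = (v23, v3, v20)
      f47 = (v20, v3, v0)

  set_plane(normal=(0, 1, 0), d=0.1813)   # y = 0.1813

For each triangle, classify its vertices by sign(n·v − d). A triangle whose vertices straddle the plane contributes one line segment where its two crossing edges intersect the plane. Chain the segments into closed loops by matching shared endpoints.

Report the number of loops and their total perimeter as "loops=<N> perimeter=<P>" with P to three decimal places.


loops=2 perimeter=5.770

Straddling triangles (16 of 48):
  (v0,v4,v1) [-+-] → (2.88533, 0.1813, 0)–(2.41103, 0.1813, 0.474292)  len=0.6707
  (v1,v4,v5) [-++] → (2.41103, 0.1813, 0.474292)–(2.37532, 0.1813, 0.51)  len=0.0505
  (v1,v5,v2) [-+-] → (2.37532, 0.1813, 0.51)–(1.90838, 0.1813, 0.0430521)  len=0.6604
  (v2,v5,v6) [-++] → (1.90838, 0.1813, 0.0430521)–(1.86533, 0.1813, 0)  len=0.0609
  (v2,v6,v3) [-+-] → (1.86533, 0.1813, 0)–(2.32113, 0.1813, -0.455804)  len=0.6446
  (v3,v6,v7) [-++] → (2.32113, 0.1813, -0.455804)–(2.37532, 0.1813, -0.51)  len=0.0766
  (v3,v7,v0) [-+-] → (2.37532, 0.1813, -0.51)–(2.84227, 0.1813, -0.0430521)  len=0.6604
  (v0,v7,v4) [-++] → (2.84227, 0.1813, -0.0430521)–(2.88533, 0.1813, 0)  len=0.0609
  (v8,v12,v9) [+-+] → (-2.88533, 0.1813, 0)–(-2.84227, 0.1813, 0.0430521)  len=0.0609
  (v9,v12,v13) [+--] → (-2.84227, 0.1813, 0.0430521)–(-2.37532, 0.1813, 0.51)  len=0.6604
  (v9,v13,v10) [+-+] → (-2.37532, 0.1813, 0.51)–(-2.32113, 0.1813, 0.455804)  len=0.0766
  (v10,v13,v14) [+--] → (-2.32113, 0.1813, 0.455804)–(-1.86533, 0.1813, 0)  len=0.6446
  (v10,v14,v11) [+-+] → (-1.86533, 0.1813, 0)–(-1.90838, 0.1813, -0.0430521)  len=0.0609
  (v11,v14,v15) [+--] → (-1.90838, 0.1813, -0.0430521)–(-2.37532, 0.1813, -0.51)  len=0.6604
  (v11,v15,v8) [+-+] → (-2.37532, 0.1813, -0.51)–(-2.41103, 0.1813, -0.474292)  len=0.0505
  (v8,v15,v12) [+--] → (-2.41103, 0.1813, -0.474292)–(-2.88533, 0.1813, 0)  len=0.6707

Chained into 2 loop(s):
  loop 1: 8 segments, perimeter = 2.8850
  loop 2: 8 segments, perimeter = 2.8850
Total perimeter = 5.770
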